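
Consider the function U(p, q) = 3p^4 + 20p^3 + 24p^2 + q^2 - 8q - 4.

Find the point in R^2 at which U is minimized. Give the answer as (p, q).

(-4, 4)

U(p,q) separates as A(p) + B(q) − 4, so its minimum is min A + min B − 4.
A'(p) = 12p(p + 1)(p + 4) vanishes at p ∈ {-4, -1, 0}; B'(q) = 2q - 8 vanishes at q ∈ {4}.
Local minima of A (where A''>0): A(-4)=-128, A(0)=0. Local minima of B: B(4)=-16.
So the global minimum of U is A(-4) + B(4) − 4 = -128 − 16 − 4 = -148, attained at (-4, 4).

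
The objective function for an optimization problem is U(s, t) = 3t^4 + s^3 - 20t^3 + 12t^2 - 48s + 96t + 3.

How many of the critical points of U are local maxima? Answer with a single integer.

U separates as a function of s plus a function of t, so ∇U=0 decouples.
∂U/∂s = 3(s - 4)(s + 4) = 0 at s ∈ {-4, 4}; ∂U/∂t = 12(t - 4)(t - 2)(t + 1) = 0 at t ∈ {-1, 2, 4}.
The Hessian is diagonal: diag(U_ss, U_tt). Second derivatives: U_ss(-4)=-24, U_ss(4)=24; U_tt(-1)=180, U_tt(2)=-72, U_tt(4)=120.
Local maxima occur where both diagonal entries negative: (-4, 2). Count: 1.

1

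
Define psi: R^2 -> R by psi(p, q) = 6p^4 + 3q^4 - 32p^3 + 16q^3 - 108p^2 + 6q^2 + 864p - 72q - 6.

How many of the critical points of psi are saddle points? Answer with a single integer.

4

psi separates as a function of p plus a function of q, so ∇psi=0 decouples.
∂psi/∂p = 24(p - 4)(p - 3)(p + 3) = 0 at p ∈ {-3, 3, 4}; ∂psi/∂q = 12(q - 1)(q + 2)(q + 3) = 0 at q ∈ {-3, -2, 1}.
The Hessian is diagonal: diag(psi_pp, psi_qq). Second derivatives: psi_pp(-3)=1008, psi_pp(3)=-144, psi_pp(4)=168; psi_qq(-3)=48, psi_qq(-2)=-36, psi_qq(1)=144.
Saddle points occur where the two diagonal entries have opposite signs: (-3, -2), (3, -3), (3, 1), (4, -2). Count: 4.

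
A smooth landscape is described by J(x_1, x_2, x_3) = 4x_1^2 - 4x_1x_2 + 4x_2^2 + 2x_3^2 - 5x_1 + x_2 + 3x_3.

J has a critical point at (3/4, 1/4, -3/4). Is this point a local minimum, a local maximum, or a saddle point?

The Hessian is constant: H = [[8, -4, 0], [-4, 8, 0], [0, 0, 4]].
Leading principal minors: Δ₁ = 8, Δ₂ = 48, Δ₃ = 192.
All leading minors are positive, so H is positive definite: a local minimum.

local minimum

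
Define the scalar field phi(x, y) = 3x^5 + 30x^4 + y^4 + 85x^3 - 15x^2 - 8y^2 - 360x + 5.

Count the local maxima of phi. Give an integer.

phi separates as a function of x plus a function of y, so ∇phi=0 decouples.
∂phi/∂x = 15(x - 1)(x + 2)(x + 3)(x + 4) = 0 at x ∈ {-4, -3, -2, 1}; ∂phi/∂y = 4y(y - 2)(y + 2) = 0 at y ∈ {-2, 0, 2}.
The Hessian is diagonal: diag(phi_xx, phi_yy). Second derivatives: phi_xx(-4)=-150, phi_xx(-3)=60, phi_xx(-2)=-90, phi_xx(1)=900; phi_yy(-2)=32, phi_yy(0)=-16, phi_yy(2)=32.
Local maxima occur where both diagonal entries negative: (-4, 0), (-2, 0). Count: 2.

2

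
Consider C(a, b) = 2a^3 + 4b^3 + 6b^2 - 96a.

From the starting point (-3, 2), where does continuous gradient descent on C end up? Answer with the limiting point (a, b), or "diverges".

C is separable, so gradient descent decouples: a follows -∂C/∂a, b follows -∂C/∂b.
∂C/∂a = 6(a - 4)(a + 4); at a=-3 this is -42, so a increases.
∂C/∂b = 12b(b + 1); at b=2 this is 72, so b decreases.
a converges to its nearest critical value 4 (a local min of the a-part); b converges to 0. The iterate converges to (4, 0).

(4, 0)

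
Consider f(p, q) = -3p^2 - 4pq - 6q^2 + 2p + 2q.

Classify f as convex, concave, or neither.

f is quadratic, so its Hessian is the constant matrix H = [[-6, -4], [-4, -12]].
det(H) = 56, tr(H) = -18.
det(H) > 0 and tr(H) < 0, so H is negative definite everywhere: concave.

concave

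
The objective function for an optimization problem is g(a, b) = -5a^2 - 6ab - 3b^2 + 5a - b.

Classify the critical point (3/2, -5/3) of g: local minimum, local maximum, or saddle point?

The Hessian of g is constant: H = [[-10, -6], [-6, -6]].
det(H) = (-10)·(-6) − (-6)² = 24.
det(H) > 0 and tr(H) = -16 < 0, so H is negative definite and the point is a local maximum.

local maximum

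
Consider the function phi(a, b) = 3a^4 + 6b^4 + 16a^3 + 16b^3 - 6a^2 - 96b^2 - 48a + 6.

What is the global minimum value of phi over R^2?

-1178

phi(a,b) separates as P(a) + Q(b) + 6, so its minimum is min P + min Q + 6.
P'(a) = 12(a - 1)(a + 1)(a + 4) vanishes at a ∈ {-4, -1, 1}; Q'(b) = 24b(b - 2)(b + 4) vanishes at b ∈ {-4, 0, 2}.
Local minima of P (where P''>0): P(-4)=-160, P(1)=-35. Local minima of Q: Q(-4)=-1024, Q(2)=-160.
So the global minimum of phi is P(-4) + Q(-4) + 6 = -160 − 1024 + 6 = -1178, attained at (-4, -4).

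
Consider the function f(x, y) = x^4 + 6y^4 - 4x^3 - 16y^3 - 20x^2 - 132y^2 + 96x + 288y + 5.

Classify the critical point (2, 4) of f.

The mixed partial ∂²f/∂x∂y is 0, so the Hessian at any point is diag(f_xx, f_yy) = diag(4(3x^2 - 6x - 10), 24(3y^2 - 4y - 11)).
At (2, 4): H = diag(-40, 504).
The eigenvalues have opposite signs, so H is indefinite: a saddle point.

saddle point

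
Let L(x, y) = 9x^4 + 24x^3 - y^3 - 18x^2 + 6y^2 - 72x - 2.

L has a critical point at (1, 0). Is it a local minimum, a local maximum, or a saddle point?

local minimum

The mixed partial ∂²L/∂x∂y is 0, so the Hessian at any point is diag(L_xx, L_yy) = diag(36(3x^2 + 4x - 1), 6(-y + 2)).
At (1, 0): H = diag(216, 12).
Both eigenvalues are positive, so H is positive definite: a local minimum.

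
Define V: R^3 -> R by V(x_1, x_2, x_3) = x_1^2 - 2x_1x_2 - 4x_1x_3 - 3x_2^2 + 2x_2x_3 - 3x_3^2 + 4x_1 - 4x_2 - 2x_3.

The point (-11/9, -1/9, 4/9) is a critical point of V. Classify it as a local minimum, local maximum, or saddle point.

The Hessian is constant: H = [[2, -2, -4], [-2, -6, 2], [-4, 2, -6]].
Leading principal minors: Δ₁ = 2, Δ₂ = -16, Δ₃ = 216.
The minors fit neither the all-positive nor the alternating-sign pattern, so H is indefinite: a saddle point.

saddle point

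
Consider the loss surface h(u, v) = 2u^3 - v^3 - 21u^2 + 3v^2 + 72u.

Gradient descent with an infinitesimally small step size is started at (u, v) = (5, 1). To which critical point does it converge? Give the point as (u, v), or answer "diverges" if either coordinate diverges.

h is separable, so gradient descent decouples: u follows -∂h/∂u, v follows -∂h/∂v.
∂h/∂u = 6(u - 4)(u - 3); at u=5 this is 12, so u decreases.
∂h/∂v = -3v(v - 2); at v=1 this is 3, so v decreases.
u converges to its nearest critical value 4 (a local min of the u-part); v converges to 0. The iterate converges to (4, 0).

(4, 0)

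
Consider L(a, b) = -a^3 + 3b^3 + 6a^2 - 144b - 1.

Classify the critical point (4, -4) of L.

local maximum

The mixed partial ∂²L/∂a∂b is 0, so the Hessian at any point is diag(L_aa, L_bb) = diag(6(-a + 2), 18b).
At (4, -4): H = diag(-12, -72).
Both eigenvalues are negative, so H is negative definite: a local maximum.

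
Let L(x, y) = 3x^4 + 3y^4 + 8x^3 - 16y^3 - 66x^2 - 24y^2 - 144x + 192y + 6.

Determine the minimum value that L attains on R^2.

-865

L(x,y) separates as P(x) + Q(y) + 6, so its minimum is min P + min Q + 6.
P'(x) = 12(x - 3)(x + 1)(x + 4) vanishes at x ∈ {-4, -1, 3}; Q'(y) = 12(y - 4)(y - 2)(y + 2) vanishes at y ∈ {-2, 2, 4}.
Local minima of P (where P''>0): P(-4)=-224, P(3)=-567. Local minima of Q: Q(-2)=-304, Q(4)=128.
So the global minimum of L is P(3) + Q(-2) + 6 = -567 − 304 + 6 = -865, attained at (3, -2).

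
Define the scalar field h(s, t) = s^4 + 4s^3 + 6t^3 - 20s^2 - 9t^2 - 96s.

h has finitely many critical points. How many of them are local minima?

2

h separates as a function of s plus a function of t, so ∇h=0 decouples.
∂h/∂s = 4(s - 3)(s + 2)(s + 4) = 0 at s ∈ {-4, -2, 3}; ∂h/∂t = 18t(t - 1) = 0 at t ∈ {0, 1}.
The Hessian is diagonal: diag(h_ss, h_tt). Second derivatives: h_ss(-4)=56, h_ss(-2)=-40, h_ss(3)=140; h_tt(0)=-18, h_tt(1)=18.
Local minima occur where both diagonal entries positive: (-4, 1), (3, 1). Count: 2.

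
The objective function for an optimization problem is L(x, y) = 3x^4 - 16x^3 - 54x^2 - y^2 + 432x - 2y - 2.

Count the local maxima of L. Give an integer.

L separates as a function of x plus a function of y, so ∇L=0 decouples.
∂L/∂x = 12(x - 4)(x - 3)(x + 3) = 0 at x ∈ {-3, 3, 4}; ∂L/∂y = -2(y + 1) = 0 at y ∈ {-1}.
The Hessian is diagonal: diag(L_xx, L_yy). Second derivatives: L_xx(-3)=504, L_xx(3)=-72, L_xx(4)=84; L_yy(-1)=-2.
Local maxima occur where both diagonal entries negative: (3, -1). Count: 1.

1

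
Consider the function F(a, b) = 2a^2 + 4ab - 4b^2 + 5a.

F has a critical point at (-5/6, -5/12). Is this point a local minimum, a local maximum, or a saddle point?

saddle point

The Hessian of F is constant: H = [[4, 4], [4, -8]].
det(H) = 4·(-8) − 4² = -48.
Since det(H) < 0, H is indefinite and the critical point is a saddle point.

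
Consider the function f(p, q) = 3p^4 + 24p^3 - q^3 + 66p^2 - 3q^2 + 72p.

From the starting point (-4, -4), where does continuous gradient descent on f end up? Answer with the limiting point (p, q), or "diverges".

f is separable, so gradient descent decouples: p follows -∂f/∂p, q follows -∂f/∂q.
∂f/∂p = 12(p + 1)(p + 2)(p + 3); at p=-4 this is -72, so p increases.
∂f/∂q = -3q(q + 2); at q=-4 this is -24, so q increases.
p converges to its nearest critical value -3 (a local min of the p-part); q converges to -2. The iterate converges to (-3, -2).

(-3, -2)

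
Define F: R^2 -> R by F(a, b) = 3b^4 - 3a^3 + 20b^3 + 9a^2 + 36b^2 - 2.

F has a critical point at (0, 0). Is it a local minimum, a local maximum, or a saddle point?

The mixed partial ∂²F/∂a∂b is 0, so the Hessian at any point is diag(F_aa, F_bb) = diag(18(-a + 1), 12(3b^2 + 10b + 6)).
At (0, 0): H = diag(18, 72).
Both eigenvalues are positive, so H is positive definite: a local minimum.

local minimum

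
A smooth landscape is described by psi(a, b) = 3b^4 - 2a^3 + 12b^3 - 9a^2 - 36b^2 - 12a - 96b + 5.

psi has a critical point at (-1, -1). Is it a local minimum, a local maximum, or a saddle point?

local maximum

The mixed partial ∂²psi/∂a∂b is 0, so the Hessian at any point is diag(psi_aa, psi_bb) = diag(-6(2a + 3), 36(b^2 + 2b - 2)).
At (-1, -1): H = diag(-6, -108).
Both eigenvalues are negative, so H is negative definite: a local maximum.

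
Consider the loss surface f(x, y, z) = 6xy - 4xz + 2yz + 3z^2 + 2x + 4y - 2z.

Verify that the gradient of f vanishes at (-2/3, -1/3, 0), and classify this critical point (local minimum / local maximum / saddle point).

∇f = (6y - 4z + 2, 6x + 2z + 4, -4x + 2y + 6z - 2); substituting (-2/3, -1/3, 0) gives ∇f = (0, 0, 0), so (-2/3, -1/3, 0) is indeed a critical point.
The Hessian is constant: H = [[0, 6, -4], [6, 0, 2], [-4, 2, 6]].
Leading principal minors: Δ₁ = 0, Δ₂ = -36, Δ₃ = -312.
The minors fit neither the all-positive nor the alternating-sign pattern, so H is indefinite: a saddle point.

saddle point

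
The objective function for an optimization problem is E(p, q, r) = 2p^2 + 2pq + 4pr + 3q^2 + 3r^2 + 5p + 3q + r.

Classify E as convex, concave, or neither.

E is quadratic, so its Hessian is the constant matrix H = [[4, 2, 4], [2, 6, 0], [4, 0, 6]].
Leading principal minors: 4, 20, 24.
All positive ⇒ H ≻ 0 ⇒ convex.

convex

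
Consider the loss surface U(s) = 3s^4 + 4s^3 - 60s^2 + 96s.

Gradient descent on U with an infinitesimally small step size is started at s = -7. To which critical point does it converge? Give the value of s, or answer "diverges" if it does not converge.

-4

U'(s) = 12(s - 2)(s - 1)(s + 4), so U'(-7) = -2592.
Gradient descent moves in the -U' direction, i.e. s is increasing.
The nearest critical point in that direction is s = -4, where U'' = 360 > 0 (a local minimum). The iterate converges there.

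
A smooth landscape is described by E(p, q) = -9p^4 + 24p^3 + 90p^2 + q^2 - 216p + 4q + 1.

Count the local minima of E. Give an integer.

E separates as a function of p plus a function of q, so ∇E=0 decouples.
∂E/∂p = -36(p - 3)(p - 1)(p + 2) = 0 at p ∈ {-2, 1, 3}; ∂E/∂q = 2(q + 2) = 0 at q ∈ {-2}.
The Hessian is diagonal: diag(E_pp, E_qq). Second derivatives: E_pp(-2)=-540, E_pp(1)=216, E_pp(3)=-360; E_qq(-2)=2.
Local minima occur where both diagonal entries positive: (1, -2). Count: 1.

1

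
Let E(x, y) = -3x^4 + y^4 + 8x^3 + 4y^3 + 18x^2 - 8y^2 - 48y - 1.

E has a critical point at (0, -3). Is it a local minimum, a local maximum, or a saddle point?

The mixed partial ∂²E/∂x∂y is 0, so the Hessian at any point is diag(E_xx, E_yy) = diag(12(-3x^2 + 4x + 3), 4(3y^2 + 6y - 4)).
At (0, -3): H = diag(36, 20).
Both eigenvalues are positive, so H is positive definite: a local minimum.

local minimum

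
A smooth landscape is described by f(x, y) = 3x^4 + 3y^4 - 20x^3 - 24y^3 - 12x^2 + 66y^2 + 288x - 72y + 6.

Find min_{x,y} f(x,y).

-437

f(x,y) separates as P(x) + Q(y) + 6, so its minimum is min P + min Q + 6.
P'(x) = 12(x - 4)(x - 3)(x + 2) vanishes at x ∈ {-2, 3, 4}; Q'(y) = 12(y - 3)(y - 2)(y - 1) vanishes at y ∈ {1, 2, 3}.
Local minima of P (where P''>0): P(-2)=-416, P(4)=448. Local minima of Q: Q(1)=-27, Q(3)=-27.
So the global minimum of f is P(-2) + Q(1) + 6 = -416 − 27 + 6 = -437, attained at (-2, 1).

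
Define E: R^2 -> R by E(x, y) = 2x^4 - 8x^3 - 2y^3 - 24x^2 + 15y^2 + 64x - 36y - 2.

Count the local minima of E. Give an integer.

E separates as a function of x plus a function of y, so ∇E=0 decouples.
∂E/∂x = 8(x - 4)(x - 1)(x + 2) = 0 at x ∈ {-2, 1, 4}; ∂E/∂y = -6(y - 3)(y - 2) = 0 at y ∈ {2, 3}.
The Hessian is diagonal: diag(E_xx, E_yy). Second derivatives: E_xx(-2)=144, E_xx(1)=-72, E_xx(4)=144; E_yy(2)=6, E_yy(3)=-6.
Local minima occur where both diagonal entries positive: (-2, 2), (4, 2). Count: 2.

2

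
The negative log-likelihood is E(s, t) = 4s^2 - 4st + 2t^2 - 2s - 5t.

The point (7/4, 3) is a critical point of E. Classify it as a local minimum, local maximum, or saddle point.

local minimum

The Hessian of E is constant: H = [[8, -4], [-4, 4]].
det(H) = 8·4 − (-4)² = 16.
det(H) > 0 and tr(H) = 12 > 0, so H is positive definite and the point is a local minimum.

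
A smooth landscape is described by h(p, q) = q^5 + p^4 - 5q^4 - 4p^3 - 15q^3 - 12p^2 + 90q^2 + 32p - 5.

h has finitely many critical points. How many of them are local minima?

4

h separates as a function of p plus a function of q, so ∇h=0 decouples.
∂h/∂p = 4(p - 4)(p - 1)(p + 2) = 0 at p ∈ {-2, 1, 4}; ∂h/∂q = 5q(q - 4)(q - 3)(q + 3) = 0 at q ∈ {-3, 0, 3, 4}.
The Hessian is diagonal: diag(h_pp, h_qq). Second derivatives: h_pp(-2)=72, h_pp(1)=-36, h_pp(4)=72; h_qq(-3)=-630, h_qq(0)=180, h_qq(3)=-90, h_qq(4)=140.
Local minima occur where both diagonal entries positive: (-2, 0), (-2, 4), (4, 0), (4, 4). Count: 4.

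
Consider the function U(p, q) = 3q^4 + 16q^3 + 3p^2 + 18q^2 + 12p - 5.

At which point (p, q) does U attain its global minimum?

(-2, -3)

U(p,q) separates as A(p) + B(q) − 5, so its minimum is min A + min B − 5.
A'(p) = 6p + 12 vanishes at p ∈ {-2}; B'(q) = 12q(q + 1)(q + 3) vanishes at q ∈ {-3, -1, 0}.
Local minima of A (where A''>0): A(-2)=-12. Local minima of B: B(-3)=-27, B(0)=0.
So the global minimum of U is A(-2) + B(-3) − 5 = -12 − 27 − 5 = -44, attained at (-2, -3).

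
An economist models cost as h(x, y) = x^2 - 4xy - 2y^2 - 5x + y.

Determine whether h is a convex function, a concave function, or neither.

neither

h is quadratic, so its Hessian is the constant matrix H = [[2, -4], [-4, -4]].
det(H) = -24, tr(H) = -2.
det(H) < 0, so H is indefinite: neither convex nor concave.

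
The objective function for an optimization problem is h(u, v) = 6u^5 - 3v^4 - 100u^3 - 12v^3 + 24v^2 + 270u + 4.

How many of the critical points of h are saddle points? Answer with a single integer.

6

h separates as a function of u plus a function of v, so ∇h=0 decouples.
∂h/∂u = 30(u - 3)(u - 1)(u + 1)(u + 3) = 0 at u ∈ {-3, -1, 1, 3}; ∂h/∂v = -12v(v - 1)(v + 4) = 0 at v ∈ {-4, 0, 1}.
The Hessian is diagonal: diag(h_uu, h_vv). Second derivatives: h_uu(-3)=-1440, h_uu(-1)=480, h_uu(1)=-480, h_uu(3)=1440; h_vv(-4)=-240, h_vv(0)=48, h_vv(1)=-60.
Saddle points occur where the two diagonal entries have opposite signs: (-3, 0), (-1, -4), (-1, 1), (1, 0), (3, -4), (3, 1). Count: 6.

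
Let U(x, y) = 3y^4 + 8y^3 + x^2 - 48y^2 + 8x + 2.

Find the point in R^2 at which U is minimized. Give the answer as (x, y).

U(x,y) separates as P(x) + Q(y) + 2, so its minimum is min P + min Q + 2.
P'(x) = 2x + 8 vanishes at x ∈ {-4}; Q'(y) = 12y(y - 2)(y + 4) vanishes at y ∈ {-4, 0, 2}.
Local minima of P (where P''>0): P(-4)=-16. Local minima of Q: Q(-4)=-512, Q(2)=-80.
So the global minimum of U is P(-4) + Q(-4) + 2 = -16 − 512 + 2 = -526, attained at (-4, -4).

(-4, -4)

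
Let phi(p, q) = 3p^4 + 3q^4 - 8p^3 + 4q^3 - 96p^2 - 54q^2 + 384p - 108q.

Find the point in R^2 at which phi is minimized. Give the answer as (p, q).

(-4, 3)

phi(p,q) separates as A(p) + B(q), so its minimum is min A + min B.
A'(p) = 12(p - 4)(p - 2)(p + 4) vanishes at p ∈ {-4, 2, 4}; B'(q) = 12(q - 3)(q + 1)(q + 3) vanishes at q ∈ {-3, -1, 3}.
Local minima of A (where A''>0): A(-4)=-1792, A(4)=256. Local minima of B: B(-3)=-27, B(3)=-459.
So the global minimum of phi is A(-4) + B(3) = -1792 − 459 = -2251, attained at (-4, 3).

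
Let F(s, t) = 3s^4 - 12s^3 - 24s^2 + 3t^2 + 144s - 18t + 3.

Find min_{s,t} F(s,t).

F(s,t) separates as P(s) + Q(t) + 3, so its minimum is min P + min Q + 3.
P'(s) = 12(s - 3)(s - 2)(s + 2) vanishes at s ∈ {-2, 2, 3}; Q'(t) = 6(t - 3) vanishes at t ∈ {3}.
Local minima of P (where P''>0): P(-2)=-240, P(3)=135. Local minima of Q: Q(3)=-27.
So the global minimum of F is P(-2) + Q(3) + 3 = -240 − 27 + 3 = -264, attained at (-2, 3).

-264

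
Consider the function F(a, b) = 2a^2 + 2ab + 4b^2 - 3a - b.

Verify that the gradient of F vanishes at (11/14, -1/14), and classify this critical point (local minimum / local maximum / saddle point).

local minimum

∇F = (4a + 2b - 3, 2a + 8b - 1); substituting (11/14, -1/14) gives ∇F = (0, 0), so (11/14, -1/14) is indeed a critical point.
The Hessian of F is constant: H = [[4, 2], [2, 8]].
det(H) = 4·8 − 2² = 28.
det(H) > 0 and tr(H) = 12 > 0, so H is positive definite and the point is a local minimum.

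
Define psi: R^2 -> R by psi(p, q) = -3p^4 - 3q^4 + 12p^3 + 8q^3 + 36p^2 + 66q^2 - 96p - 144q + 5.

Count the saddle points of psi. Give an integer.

psi separates as a function of p plus a function of q, so ∇psi=0 decouples.
∂psi/∂p = -12(p - 4)(p - 1)(p + 2) = 0 at p ∈ {-2, 1, 4}; ∂psi/∂q = -12(q - 4)(q - 1)(q + 3) = 0 at q ∈ {-3, 1, 4}.
The Hessian is diagonal: diag(psi_pp, psi_qq). Second derivatives: psi_pp(-2)=-216, psi_pp(1)=108, psi_pp(4)=-216; psi_qq(-3)=-336, psi_qq(1)=144, psi_qq(4)=-252.
Saddle points occur where the two diagonal entries have opposite signs: (-2, 1), (1, -3), (1, 4), (4, 1). Count: 4.

4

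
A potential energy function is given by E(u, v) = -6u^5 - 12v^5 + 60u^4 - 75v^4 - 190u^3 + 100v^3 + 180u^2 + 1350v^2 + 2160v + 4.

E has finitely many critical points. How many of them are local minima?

4

E separates as a function of u plus a function of v, so ∇E=0 decouples.
∂E/∂u = -30u(u - 4)(u - 3)(u - 1) = 0 at u ∈ {0, 1, 3, 4}; ∂E/∂v = -60(v - 3)(v + 1)(v + 3)(v + 4) = 0 at v ∈ {-4, -3, -1, 3}.
The Hessian is diagonal: diag(E_uu, E_vv). Second derivatives: E_uu(0)=360, E_uu(1)=-180, E_uu(3)=180, E_uu(4)=-360; E_vv(-4)=1260, E_vv(-3)=-720, E_vv(-1)=1440, E_vv(3)=-10080.
Local minima occur where both diagonal entries positive: (0, -4), (0, -1), (3, -4), (3, -1). Count: 4.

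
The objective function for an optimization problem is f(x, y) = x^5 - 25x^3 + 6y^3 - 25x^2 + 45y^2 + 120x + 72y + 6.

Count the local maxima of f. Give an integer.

f separates as a function of x plus a function of y, so ∇f=0 decouples.
∂f/∂x = 5(x - 4)(x - 1)(x + 2)(x + 3) = 0 at x ∈ {-3, -2, 1, 4}; ∂f/∂y = 18(y + 1)(y + 4) = 0 at y ∈ {-4, -1}.
The Hessian is diagonal: diag(f_xx, f_yy). Second derivatives: f_xx(-3)=-140, f_xx(-2)=90, f_xx(1)=-180, f_xx(4)=630; f_yy(-4)=-54, f_yy(-1)=54.
Local maxima occur where both diagonal entries negative: (-3, -4), (1, -4). Count: 2.

2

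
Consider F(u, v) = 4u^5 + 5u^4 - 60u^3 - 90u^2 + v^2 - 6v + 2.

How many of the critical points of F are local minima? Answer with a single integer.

F separates as a function of u plus a function of v, so ∇F=0 decouples.
∂F/∂u = 20u(u - 3)(u + 1)(u + 3) = 0 at u ∈ {-3, -1, 0, 3}; ∂F/∂v = 2(v - 3) = 0 at v ∈ {3}.
The Hessian is diagonal: diag(F_uu, F_vv). Second derivatives: F_uu(-3)=-720, F_uu(-1)=160, F_uu(0)=-180, F_uu(3)=1440; F_vv(3)=2.
Local minima occur where both diagonal entries positive: (-1, 3), (3, 3). Count: 2.

2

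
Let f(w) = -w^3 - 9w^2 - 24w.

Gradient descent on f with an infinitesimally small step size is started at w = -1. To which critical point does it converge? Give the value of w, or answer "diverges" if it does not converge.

f'(w) = -3(w + 2)(w + 4), so f'(-1) = -9.
Gradient descent moves in the -f' direction, i.e. w is increasing.
There is no critical point above w=-1, and f' keeps the same sign, so the iterate runs off to +∞.

diverges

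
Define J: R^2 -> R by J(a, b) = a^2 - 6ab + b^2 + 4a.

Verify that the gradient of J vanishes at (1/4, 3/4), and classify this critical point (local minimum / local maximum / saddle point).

saddle point

∇J = (2a - 6b + 4, -6a + 2b); substituting (1/4, 3/4) gives ∇J = (0, 0), so (1/4, 3/4) is indeed a critical point.
The Hessian of J is constant: H = [[2, -6], [-6, 2]].
det(H) = 2·2 − (-6)² = -32.
Since det(H) < 0, H is indefinite and the critical point is a saddle point.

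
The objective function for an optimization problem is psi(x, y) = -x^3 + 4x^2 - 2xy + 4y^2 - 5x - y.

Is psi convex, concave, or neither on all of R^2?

The term -x^3 is cubic, so the Hessian is not constant.
∂²psi/∂x² = -6x + 8, which takes both signs as x varies (negative for sufficiently large x). A diagonal entry of the Hessian changing sign means the Hessian is neither positive- nor negative-semidefinite on all of R^2.

neither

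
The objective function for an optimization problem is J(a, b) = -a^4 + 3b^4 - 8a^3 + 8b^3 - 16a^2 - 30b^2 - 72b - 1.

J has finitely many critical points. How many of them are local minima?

J separates as a function of a plus a function of b, so ∇J=0 decouples.
∂J/∂a = -4a(a + 2)(a + 4) = 0 at a ∈ {-4, -2, 0}; ∂J/∂b = 12(b - 2)(b + 1)(b + 3) = 0 at b ∈ {-3, -1, 2}.
The Hessian is diagonal: diag(J_aa, J_bb). Second derivatives: J_aa(-4)=-32, J_aa(-2)=16, J_aa(0)=-32; J_bb(-3)=120, J_bb(-1)=-72, J_bb(2)=180.
Local minima occur where both diagonal entries positive: (-2, -3), (-2, 2). Count: 2.

2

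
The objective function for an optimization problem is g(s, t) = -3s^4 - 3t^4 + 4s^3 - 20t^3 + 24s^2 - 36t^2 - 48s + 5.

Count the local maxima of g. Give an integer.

g separates as a function of s plus a function of t, so ∇g=0 decouples.
∂g/∂s = -12(s - 2)(s - 1)(s + 2) = 0 at s ∈ {-2, 1, 2}; ∂g/∂t = -12t(t + 2)(t + 3) = 0 at t ∈ {-3, -2, 0}.
The Hessian is diagonal: diag(g_ss, g_tt). Second derivatives: g_ss(-2)=-144, g_ss(1)=36, g_ss(2)=-48; g_tt(-3)=-36, g_tt(-2)=24, g_tt(0)=-72.
Local maxima occur where both diagonal entries negative: (-2, -3), (-2, 0), (2, -3), (2, 0). Count: 4.

4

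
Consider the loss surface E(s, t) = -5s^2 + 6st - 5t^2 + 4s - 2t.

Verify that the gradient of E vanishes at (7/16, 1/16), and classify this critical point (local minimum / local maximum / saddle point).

local maximum

∇E = (-10s + 6t + 4, 6s - 10t - 2); substituting (7/16, 1/16) gives ∇E = (0, 0), so (7/16, 1/16) is indeed a critical point.
The Hessian of E is constant: H = [[-10, 6], [6, -10]].
det(H) = (-10)·(-10) − 6² = 64.
det(H) > 0 and tr(H) = -20 < 0, so H is negative definite and the point is a local maximum.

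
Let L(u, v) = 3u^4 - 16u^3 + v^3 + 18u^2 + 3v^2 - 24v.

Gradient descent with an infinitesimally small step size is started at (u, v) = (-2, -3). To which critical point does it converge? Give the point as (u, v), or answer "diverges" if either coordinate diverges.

(0, 2)

L is separable, so gradient descent decouples: u follows -∂L/∂u, v follows -∂L/∂v.
∂L/∂u = 12u(u - 3)(u - 1); at u=-2 this is -360, so u increases.
∂L/∂v = 3(v - 2)(v + 4); at v=-3 this is -15, so v increases.
u converges to its nearest critical value 0 (a local min of the u-part); v converges to 2. The iterate converges to (0, 2).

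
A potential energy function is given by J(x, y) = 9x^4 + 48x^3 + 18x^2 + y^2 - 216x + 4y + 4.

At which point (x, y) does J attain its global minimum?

J(x,y) separates as P(x) + Q(y) + 4, so its minimum is min P + min Q + 4.
P'(x) = 36(x - 1)(x + 2)(x + 3) vanishes at x ∈ {-3, -2, 1}; Q'(y) = 2y + 4 vanishes at y ∈ {-2}.
Local minima of P (where P''>0): P(-3)=243, P(1)=-141. Local minima of Q: Q(-2)=-4.
So the global minimum of J is P(1) + Q(-2) + 4 = -141 − 4 + 4 = -141, attained at (1, -2).

(1, -2)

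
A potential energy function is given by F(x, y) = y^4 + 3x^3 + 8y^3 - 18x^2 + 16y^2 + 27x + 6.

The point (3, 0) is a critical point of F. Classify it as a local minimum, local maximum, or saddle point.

The mixed partial ∂²F/∂x∂y is 0, so the Hessian at any point is diag(F_xx, F_yy) = diag(18(x - 2), 4(3y^2 + 12y + 8)).
At (3, 0): H = diag(18, 32).
Both eigenvalues are positive, so H is positive definite: a local minimum.

local minimum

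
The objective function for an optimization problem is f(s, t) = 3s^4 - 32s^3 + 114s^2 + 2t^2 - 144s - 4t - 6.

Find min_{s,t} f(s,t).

-67

f(s,t) separates as P(s) + Q(t) − 6, so its minimum is min P + min Q − 6.
P'(s) = 12(s - 4)(s - 3)(s - 1) vanishes at s ∈ {1, 3, 4}; Q'(t) = 4(t - 1) vanishes at t ∈ {1}.
Local minima of P (where P''>0): P(1)=-59, P(4)=-32. Local minima of Q: Q(1)=-2.
So the global minimum of f is P(1) + Q(1) − 6 = -59 − 2 − 6 = -67, attained at (1, 1).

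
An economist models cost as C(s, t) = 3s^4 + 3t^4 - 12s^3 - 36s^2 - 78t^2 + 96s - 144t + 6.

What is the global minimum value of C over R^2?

C(s,t) separates as P(s) + Q(t) + 6, so its minimum is min P + min Q + 6.
P'(s) = 12(s - 4)(s - 1)(s + 2) vanishes at s ∈ {-2, 1, 4}; Q'(t) = 12(t - 4)(t + 1)(t + 3) vanishes at t ∈ {-3, -1, 4}.
Local minima of P (where P''>0): P(-2)=-192, P(4)=-192. Local minima of Q: Q(-3)=-27, Q(4)=-1056.
So the global minimum of C is P(-2) + Q(4) + 6 = -192 − 1056 + 6 = -1242, attained at (-2, 4).

-1242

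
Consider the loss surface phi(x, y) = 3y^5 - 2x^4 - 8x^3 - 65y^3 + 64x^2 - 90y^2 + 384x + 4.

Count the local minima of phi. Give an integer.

2

phi separates as a function of x plus a function of y, so ∇phi=0 decouples.
∂phi/∂x = -8(x - 4)(x + 3)(x + 4) = 0 at x ∈ {-4, -3, 4}; ∂phi/∂y = 15y(y - 4)(y + 1)(y + 3) = 0 at y ∈ {-3, -1, 0, 4}.
The Hessian is diagonal: diag(phi_xx, phi_yy). Second derivatives: phi_xx(-4)=-64, phi_xx(-3)=56, phi_xx(4)=-448; phi_yy(-3)=-630, phi_yy(-1)=150, phi_yy(0)=-180, phi_yy(4)=2100.
Local minima occur where both diagonal entries positive: (-3, -1), (-3, 4). Count: 2.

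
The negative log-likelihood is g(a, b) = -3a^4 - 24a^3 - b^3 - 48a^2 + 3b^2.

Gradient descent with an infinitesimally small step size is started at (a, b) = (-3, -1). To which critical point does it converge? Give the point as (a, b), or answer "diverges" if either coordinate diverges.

g is separable, so gradient descent decouples: a follows -∂g/∂a, b follows -∂g/∂b.
∂g/∂a = -12a(a + 2)(a + 4); at a=-3 this is -36, so a increases.
∂g/∂b = -3b(b - 2); at b=-1 this is -9, so b increases.
a converges to its nearest critical value -2 (a local min of the a-part); b converges to 0. The iterate converges to (-2, 0).

(-2, 0)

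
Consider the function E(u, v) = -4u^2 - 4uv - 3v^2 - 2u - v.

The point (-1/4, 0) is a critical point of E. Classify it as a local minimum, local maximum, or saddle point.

local maximum

The Hessian of E is constant: H = [[-8, -4], [-4, -6]].
det(H) = (-8)·(-6) − (-4)² = 32.
det(H) > 0 and tr(H) = -14 < 0, so H is negative definite and the point is a local maximum.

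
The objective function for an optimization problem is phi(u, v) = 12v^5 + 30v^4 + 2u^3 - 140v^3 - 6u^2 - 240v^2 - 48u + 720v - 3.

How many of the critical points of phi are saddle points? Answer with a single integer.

phi separates as a function of u plus a function of v, so ∇phi=0 decouples.
∂phi/∂u = 6(u - 4)(u + 2) = 0 at u ∈ {-2, 4}; ∂phi/∂v = 60(v - 2)(v - 1)(v + 2)(v + 3) = 0 at v ∈ {-3, -2, 1, 2}.
The Hessian is diagonal: diag(phi_uu, phi_vv). Second derivatives: phi_uu(-2)=-36, phi_uu(4)=36; phi_vv(-3)=-1200, phi_vv(-2)=720, phi_vv(1)=-720, phi_vv(2)=1200.
Saddle points occur where the two diagonal entries have opposite signs: (-2, -2), (-2, 2), (4, -3), (4, 1). Count: 4.

4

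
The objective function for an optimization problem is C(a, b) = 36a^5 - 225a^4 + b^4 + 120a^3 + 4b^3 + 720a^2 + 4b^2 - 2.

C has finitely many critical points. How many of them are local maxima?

2

C separates as a function of a plus a function of b, so ∇C=0 decouples.
∂C/∂a = 180a(a - 4)(a - 2)(a + 1) = 0 at a ∈ {-1, 0, 2, 4}; ∂C/∂b = 4b(b + 1)(b + 2) = 0 at b ∈ {-2, -1, 0}.
The Hessian is diagonal: diag(C_aa, C_bb). Second derivatives: C_aa(-1)=-2700, C_aa(0)=1440, C_aa(2)=-2160, C_aa(4)=7200; C_bb(-2)=8, C_bb(-1)=-4, C_bb(0)=8.
Local maxima occur where both diagonal entries negative: (-1, -1), (2, -1). Count: 2.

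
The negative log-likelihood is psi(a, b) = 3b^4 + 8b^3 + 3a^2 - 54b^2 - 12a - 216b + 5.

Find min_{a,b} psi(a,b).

psi(a,b) separates as P(a) + Q(b) + 5, so its minimum is min P + min Q + 5.
P'(a) = 6a - 12 vanishes at a ∈ {2}; Q'(b) = 12(b - 3)(b + 2)(b + 3) vanishes at b ∈ {-3, -2, 3}.
Local minima of P (where P''>0): P(2)=-12. Local minima of Q: Q(-3)=189, Q(3)=-675.
So the global minimum of psi is P(2) + Q(3) + 5 = -12 − 675 + 5 = -682, attained at (2, 3).

-682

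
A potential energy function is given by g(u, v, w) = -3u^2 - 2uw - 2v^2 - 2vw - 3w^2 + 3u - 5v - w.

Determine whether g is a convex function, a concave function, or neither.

g is quadratic, so its Hessian is the constant matrix H = [[-6, 0, -2], [0, -4, -2], [-2, -2, -6]].
Leading principal minors: -6, 24, -104.
Signs alternate −, +, − ⇒ H ≺ 0 ⇒ concave.

concave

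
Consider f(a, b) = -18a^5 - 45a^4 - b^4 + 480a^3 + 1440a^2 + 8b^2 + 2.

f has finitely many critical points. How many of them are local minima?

f separates as a function of a plus a function of b, so ∇f=0 decouples.
∂f/∂a = -90a(a - 4)(a + 2)(a + 4) = 0 at a ∈ {-4, -2, 0, 4}; ∂f/∂b = -4b(b - 2)(b + 2) = 0 at b ∈ {-2, 0, 2}.
The Hessian is diagonal: diag(f_aa, f_bb). Second derivatives: f_aa(-4)=5760, f_aa(-2)=-2160, f_aa(0)=2880, f_aa(4)=-17280; f_bb(-2)=-32, f_bb(0)=16, f_bb(2)=-32.
Local minima occur where both diagonal entries positive: (-4, 0), (0, 0). Count: 2.

2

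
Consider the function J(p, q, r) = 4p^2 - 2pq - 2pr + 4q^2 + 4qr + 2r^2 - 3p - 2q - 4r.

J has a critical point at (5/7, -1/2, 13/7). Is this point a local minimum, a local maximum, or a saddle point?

The Hessian is constant: H = [[8, -2, -2], [-2, 8, 4], [-2, 4, 4]].
Leading principal minors: Δ₁ = 8, Δ₂ = 60, Δ₃ = 112.
All leading minors are positive, so H is positive definite: a local minimum.

local minimum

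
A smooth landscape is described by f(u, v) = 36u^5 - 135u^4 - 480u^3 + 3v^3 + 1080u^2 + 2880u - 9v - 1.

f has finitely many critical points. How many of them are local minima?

f separates as a function of u plus a function of v, so ∇f=0 decouples.
∂f/∂u = 180(u - 4)(u - 2)(u + 1)(u + 2) = 0 at u ∈ {-2, -1, 2, 4}; ∂f/∂v = 9(v - 1)(v + 1) = 0 at v ∈ {-1, 1}.
The Hessian is diagonal: diag(f_uu, f_vv). Second derivatives: f_uu(-2)=-4320, f_uu(-1)=2700, f_uu(2)=-4320, f_uu(4)=10800; f_vv(-1)=-18, f_vv(1)=18.
Local minima occur where both diagonal entries positive: (-1, 1), (4, 1). Count: 2.

2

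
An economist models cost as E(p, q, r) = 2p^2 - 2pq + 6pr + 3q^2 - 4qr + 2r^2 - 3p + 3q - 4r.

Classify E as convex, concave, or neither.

E is quadratic, so its Hessian is the constant matrix H = [[4, -2, 6], [-2, 6, -4], [6, -4, 4]].
Leading principal minors: 4, 20, -104.
Neither pattern holds ⇒ H is indefinite ⇒ neither convex nor concave.

neither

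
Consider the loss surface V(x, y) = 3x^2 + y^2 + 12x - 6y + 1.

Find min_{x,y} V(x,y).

V(x,y) separates as P(x) + Q(y) + 1, so its minimum is min P + min Q + 1.
P'(x) = 6x + 12 vanishes at x ∈ {-2}; Q'(y) = 2y - 6 vanishes at y ∈ {3}.
Local minima of P (where P''>0): P(-2)=-12. Local minima of Q: Q(3)=-9.
So the global minimum of V is P(-2) + Q(3) + 1 = -12 − 9 + 1 = -20, attained at (-2, 3).

-20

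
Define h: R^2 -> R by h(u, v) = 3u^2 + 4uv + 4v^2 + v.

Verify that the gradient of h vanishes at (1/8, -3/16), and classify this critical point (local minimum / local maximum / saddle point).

local minimum

∇h = (6u + 4v, 4u + 8v + 1); substituting (1/8, -3/16) gives ∇h = (0, 0), so (1/8, -3/16) is indeed a critical point.
The Hessian of h is constant: H = [[6, 4], [4, 8]].
det(H) = 6·8 − 4² = 32.
det(H) > 0 and tr(H) = 14 > 0, so H is positive definite and the point is a local minimum.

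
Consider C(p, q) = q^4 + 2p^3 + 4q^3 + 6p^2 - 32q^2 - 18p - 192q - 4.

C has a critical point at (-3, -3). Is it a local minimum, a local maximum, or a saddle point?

The mixed partial ∂²C/∂p∂q is 0, so the Hessian at any point is diag(C_pp, C_qq) = diag(12(p + 1), 4(3q^2 + 6q - 16)).
At (-3, -3): H = diag(-24, -28).
Both eigenvalues are negative, so H is negative definite: a local maximum.

local maximum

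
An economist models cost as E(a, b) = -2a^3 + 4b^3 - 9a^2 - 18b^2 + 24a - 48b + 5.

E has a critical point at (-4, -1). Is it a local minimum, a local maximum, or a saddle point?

saddle point

The mixed partial ∂²E/∂a∂b is 0, so the Hessian at any point is diag(E_aa, E_bb) = diag(-6(2a + 3), 12(2b - 3)).
At (-4, -1): H = diag(30, -60).
The eigenvalues have opposite signs, so H is indefinite: a saddle point.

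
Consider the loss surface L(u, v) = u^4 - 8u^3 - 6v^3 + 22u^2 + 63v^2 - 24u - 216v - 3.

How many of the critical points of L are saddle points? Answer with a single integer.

L separates as a function of u plus a function of v, so ∇L=0 decouples.
∂L/∂u = 4(u - 3)(u - 2)(u - 1) = 0 at u ∈ {1, 2, 3}; ∂L/∂v = -18(v - 4)(v - 3) = 0 at v ∈ {3, 4}.
The Hessian is diagonal: diag(L_uu, L_vv). Second derivatives: L_uu(1)=8, L_uu(2)=-4, L_uu(3)=8; L_vv(3)=18, L_vv(4)=-18.
Saddle points occur where the two diagonal entries have opposite signs: (1, 4), (2, 3), (3, 4). Count: 3.

3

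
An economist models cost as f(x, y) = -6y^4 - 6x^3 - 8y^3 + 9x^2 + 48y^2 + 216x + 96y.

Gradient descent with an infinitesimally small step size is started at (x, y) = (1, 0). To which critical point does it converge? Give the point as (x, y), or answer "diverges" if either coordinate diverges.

(-3, -1)

f is separable, so gradient descent decouples: x follows -∂f/∂x, y follows -∂f/∂y.
∂f/∂x = -18(x - 4)(x + 3); at x=1 this is 216, so x decreases.
∂f/∂y = -24(y - 2)(y + 1)(y + 2); at y=0 this is 96, so y decreases.
x converges to its nearest critical value -3 (a local min of the x-part); y converges to -1. The iterate converges to (-3, -1).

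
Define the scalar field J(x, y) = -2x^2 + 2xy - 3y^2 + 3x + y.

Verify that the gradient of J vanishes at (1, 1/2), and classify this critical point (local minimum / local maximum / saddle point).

local maximum

∇J = (-4x + 2y + 3, 2x - 6y + 1); substituting (1, 1/2) gives ∇J = (0, 0), so (1, 1/2) is indeed a critical point.
The Hessian of J is constant: H = [[-4, 2], [2, -6]].
det(H) = (-4)·(-6) − 2² = 20.
det(H) > 0 and tr(H) = -10 < 0, so H is negative definite and the point is a local maximum.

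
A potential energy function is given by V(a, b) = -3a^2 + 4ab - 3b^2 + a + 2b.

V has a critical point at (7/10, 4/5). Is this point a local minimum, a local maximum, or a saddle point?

The Hessian of V is constant: H = [[-6, 4], [4, -6]].
det(H) = (-6)·(-6) − 4² = 20.
det(H) > 0 and tr(H) = -12 < 0, so H is negative definite and the point is a local maximum.

local maximum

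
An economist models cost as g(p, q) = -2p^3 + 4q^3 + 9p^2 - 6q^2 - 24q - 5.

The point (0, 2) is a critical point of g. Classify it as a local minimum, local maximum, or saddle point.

local minimum

The mixed partial ∂²g/∂p∂q is 0, so the Hessian at any point is diag(g_pp, g_qq) = diag(6(-2p + 3), 12(2q - 1)).
At (0, 2): H = diag(18, 36).
Both eigenvalues are positive, so H is positive definite: a local minimum.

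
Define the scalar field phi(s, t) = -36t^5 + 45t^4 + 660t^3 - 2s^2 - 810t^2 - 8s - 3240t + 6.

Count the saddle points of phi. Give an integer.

phi separates as a function of s plus a function of t, so ∇phi=0 decouples.
∂phi/∂s = -4(s + 2) = 0 at s ∈ {-2}; ∂phi/∂t = -180(t - 3)(t - 2)(t + 1)(t + 3) = 0 at t ∈ {-3, -1, 2, 3}.
The Hessian is diagonal: diag(phi_ss, phi_tt). Second derivatives: phi_ss(-2)=-4; phi_tt(-3)=10800, phi_tt(-1)=-4320, phi_tt(2)=2700, phi_tt(3)=-4320.
Saddle points occur where the two diagonal entries have opposite signs: (-2, -3), (-2, 2). Count: 2.

2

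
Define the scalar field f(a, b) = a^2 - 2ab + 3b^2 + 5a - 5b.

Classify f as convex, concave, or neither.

convex

f is quadratic, so its Hessian is the constant matrix H = [[2, -2], [-2, 6]].
det(H) = 8, tr(H) = 8.
det(H) > 0 and tr(H) > 0, so H is positive definite everywhere: convex.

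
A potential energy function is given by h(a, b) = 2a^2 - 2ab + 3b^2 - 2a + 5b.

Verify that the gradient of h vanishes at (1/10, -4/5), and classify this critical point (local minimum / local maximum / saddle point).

∇h = (4a - 2b - 2, -2a + 6b + 5); substituting (1/10, -4/5) gives ∇h = (0, 0), so (1/10, -4/5) is indeed a critical point.
The Hessian of h is constant: H = [[4, -2], [-2, 6]].
det(H) = 4·6 − (-2)² = 20.
det(H) > 0 and tr(H) = 10 > 0, so H is positive definite and the point is a local minimum.

local minimum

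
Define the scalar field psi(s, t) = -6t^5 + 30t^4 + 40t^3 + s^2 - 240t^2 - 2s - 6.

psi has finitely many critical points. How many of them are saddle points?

2

psi separates as a function of s plus a function of t, so ∇psi=0 decouples.
∂psi/∂s = 2(s - 1) = 0 at s ∈ {1}; ∂psi/∂t = -30t(t - 4)(t - 2)(t + 2) = 0 at t ∈ {-2, 0, 2, 4}.
The Hessian is diagonal: diag(psi_ss, psi_tt). Second derivatives: psi_ss(1)=2; psi_tt(-2)=1440, psi_tt(0)=-480, psi_tt(2)=480, psi_tt(4)=-1440.
Saddle points occur where the two diagonal entries have opposite signs: (1, 0), (1, 4). Count: 2.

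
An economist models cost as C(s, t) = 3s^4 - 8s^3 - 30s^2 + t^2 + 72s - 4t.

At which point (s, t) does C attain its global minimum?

(-2, 2)

C(s,t) separates as P(s) + Q(t), so its minimum is min P + min Q.
P'(s) = 12(s - 3)(s - 1)(s + 2) vanishes at s ∈ {-2, 1, 3}; Q'(t) = 2(t - 2) vanishes at t ∈ {2}.
Local minima of P (where P''>0): P(-2)=-152, P(3)=-27. Local minima of Q: Q(2)=-4.
So the global minimum of C is P(-2) + Q(2) = -152 − 4 = -156, attained at (-2, 2).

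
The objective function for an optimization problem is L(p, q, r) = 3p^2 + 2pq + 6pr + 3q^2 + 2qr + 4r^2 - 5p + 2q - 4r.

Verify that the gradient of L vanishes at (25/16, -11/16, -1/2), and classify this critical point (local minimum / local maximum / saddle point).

∇L = (6p + 2q + 6r - 5, 2p + 6q + 2r + 2, 6p + 2q + 8r - 4); substituting (25/16, -11/16, -1/2) gives ∇L = (0, 0, 0), so (25/16, -11/16, -1/2) is indeed a critical point.
The Hessian is constant: H = [[6, 2, 6], [2, 6, 2], [6, 2, 8]].
Leading principal minors: Δ₁ = 6, Δ₂ = 32, Δ₃ = 64.
All leading minors are positive, so H is positive definite: a local minimum.

local minimum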